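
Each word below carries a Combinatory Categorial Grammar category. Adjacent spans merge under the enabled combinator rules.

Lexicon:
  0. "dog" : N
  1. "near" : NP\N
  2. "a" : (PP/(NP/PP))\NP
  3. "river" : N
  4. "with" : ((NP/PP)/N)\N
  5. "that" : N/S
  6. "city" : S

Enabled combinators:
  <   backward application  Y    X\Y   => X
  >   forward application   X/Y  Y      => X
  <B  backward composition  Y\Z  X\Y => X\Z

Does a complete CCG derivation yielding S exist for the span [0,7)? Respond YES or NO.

N NP\N (PP/(NP/PP))\NP N ((NP/PP)/N)\N N/S S
CKY chart[0,7] = {PP}; S ∉ chart

NO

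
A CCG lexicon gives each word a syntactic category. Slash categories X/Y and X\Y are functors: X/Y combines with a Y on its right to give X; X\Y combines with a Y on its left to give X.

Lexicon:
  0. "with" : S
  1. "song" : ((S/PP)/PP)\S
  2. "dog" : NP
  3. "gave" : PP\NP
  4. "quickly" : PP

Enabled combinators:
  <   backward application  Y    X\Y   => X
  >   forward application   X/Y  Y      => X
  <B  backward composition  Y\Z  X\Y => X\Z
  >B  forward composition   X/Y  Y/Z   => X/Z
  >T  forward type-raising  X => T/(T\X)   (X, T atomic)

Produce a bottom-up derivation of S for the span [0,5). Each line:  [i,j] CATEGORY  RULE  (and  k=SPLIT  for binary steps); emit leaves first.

[0,5] S   >
  [0,4] S/PP   >
    [0,2] (S/PP)/PP   <
      [0,1] "with" : S
      [1,2] "song" : ((S/PP)/PP)\S
    [2,4] PP   <
      [2,3] "dog" : NP
      [3,4] "gave" : PP\NP
  [4,5] "quickly" : PP

[0,1] S  lex  "with"
[1,2] ((S/PP)/PP)\S  lex  "song"
[0,2] (S/PP)/PP  <  k=1
[2,3] NP  lex  "dog"
[3,4] PP\NP  lex  "gave"
[2,4] PP  <  k=3
[0,4] S/PP  >  k=2
[4,5] PP  lex  "quickly"
[0,5] S  >  k=4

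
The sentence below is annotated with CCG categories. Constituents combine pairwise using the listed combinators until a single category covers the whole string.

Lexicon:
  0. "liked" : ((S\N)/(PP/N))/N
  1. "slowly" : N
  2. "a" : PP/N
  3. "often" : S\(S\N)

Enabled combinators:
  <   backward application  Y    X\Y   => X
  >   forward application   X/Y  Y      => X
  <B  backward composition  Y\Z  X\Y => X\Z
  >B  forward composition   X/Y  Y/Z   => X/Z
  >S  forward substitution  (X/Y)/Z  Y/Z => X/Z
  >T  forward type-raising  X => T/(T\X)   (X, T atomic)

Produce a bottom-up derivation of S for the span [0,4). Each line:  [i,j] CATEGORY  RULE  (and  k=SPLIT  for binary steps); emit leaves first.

[0,4] S   <
  [0,3] S\N   >
    [0,2] (S\N)/(PP/N)   >
      [0,1] "liked" : ((S\N)/(PP/N))/N
      [1,2] "slowly" : N
    [2,3] "a" : PP/N
  [3,4] "often" : S\(S\N)

[0,1] ((S\N)/(PP/N))/N  lex  "liked"
[1,2] N  lex  "slowly"
[0,2] (S\N)/(PP/N)  >  k=1
[2,3] PP/N  lex  "a"
[0,3] S\N  >  k=2
[3,4] S\(S\N)  lex  "often"
[0,4] S  <  k=3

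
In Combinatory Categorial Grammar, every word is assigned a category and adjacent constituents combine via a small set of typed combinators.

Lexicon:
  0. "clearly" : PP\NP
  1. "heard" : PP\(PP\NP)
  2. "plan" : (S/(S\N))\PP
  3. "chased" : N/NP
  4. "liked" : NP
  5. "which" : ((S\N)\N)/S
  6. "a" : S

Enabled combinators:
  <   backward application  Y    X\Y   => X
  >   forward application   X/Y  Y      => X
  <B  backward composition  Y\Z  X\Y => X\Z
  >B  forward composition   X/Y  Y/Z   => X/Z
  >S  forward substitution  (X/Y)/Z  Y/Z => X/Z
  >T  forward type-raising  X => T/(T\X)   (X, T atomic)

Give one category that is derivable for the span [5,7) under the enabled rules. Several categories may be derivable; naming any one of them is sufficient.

[0,7] S   >
  [0,3] S/(S\N)   <
    [0,2] PP   <
      [0,1] "clearly" : PP\NP
      [1,2] "heard" : PP\(PP\NP)
    [2,3] "plan" : (S/(S\N))\PP
  [3,7] S\N   <
    [3,5] N   >
      [3,4] "chased" : N/NP
      [4,5] "liked" : NP
    [5,7] (S\N)\N   >
      [5,6] "which" : ((S\N)\N)/S
      [6,7] "a" : S

(S\N)\N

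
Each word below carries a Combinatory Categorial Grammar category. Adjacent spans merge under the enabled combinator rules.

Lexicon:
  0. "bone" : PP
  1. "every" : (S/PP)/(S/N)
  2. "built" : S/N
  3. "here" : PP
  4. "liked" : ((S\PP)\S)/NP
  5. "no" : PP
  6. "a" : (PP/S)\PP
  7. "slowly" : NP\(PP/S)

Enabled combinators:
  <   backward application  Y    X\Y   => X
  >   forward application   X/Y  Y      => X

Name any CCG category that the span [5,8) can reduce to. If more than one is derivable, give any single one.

[0,8] S   <
  [0,1] "bone" : PP
  [1,8] S\PP   <
    [1,4] S   >
      [1,3] S/PP   >
        [1,2] "every" : (S/PP)/(S/N)
        [2,3] "built" : S/N
      [3,4] "here" : PP
    [4,8] (S\PP)\S   >
      [4,5] "liked" : ((S\PP)\S)/NP
      [5,8] NP   <
        [5,7] PP/S   <
          [5,6] "no" : PP
          [6,7] "a" : (PP/S)\PP
        [7,8] "slowly" : NP\(PP/S)

NP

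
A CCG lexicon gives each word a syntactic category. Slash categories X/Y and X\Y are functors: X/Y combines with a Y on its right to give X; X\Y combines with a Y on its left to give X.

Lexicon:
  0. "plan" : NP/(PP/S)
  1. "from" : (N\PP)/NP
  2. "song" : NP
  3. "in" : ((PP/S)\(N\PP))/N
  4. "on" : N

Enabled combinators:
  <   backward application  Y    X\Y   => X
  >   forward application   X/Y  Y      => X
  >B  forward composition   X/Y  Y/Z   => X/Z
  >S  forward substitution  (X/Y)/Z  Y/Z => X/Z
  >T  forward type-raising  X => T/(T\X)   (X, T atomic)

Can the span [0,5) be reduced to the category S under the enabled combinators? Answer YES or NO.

NP/(PP/S) (N\PP)/NP NP ((PP/S)\(N\PP))/N N
CKY chart[0,5] = {N/(N\NP), NP, NP/(NP\NP), PP/(PP\NP), S/(S\NP)}; S ∉ chart

NO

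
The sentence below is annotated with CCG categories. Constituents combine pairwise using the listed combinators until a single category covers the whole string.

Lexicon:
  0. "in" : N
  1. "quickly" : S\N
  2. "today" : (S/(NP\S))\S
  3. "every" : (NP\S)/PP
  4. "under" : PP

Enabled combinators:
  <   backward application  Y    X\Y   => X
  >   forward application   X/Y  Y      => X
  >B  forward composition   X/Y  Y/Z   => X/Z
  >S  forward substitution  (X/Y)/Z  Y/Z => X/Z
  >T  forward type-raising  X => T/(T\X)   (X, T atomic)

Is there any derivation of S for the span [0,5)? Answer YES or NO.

YES

[0,5] S   >
  [0,3] S/(NP\S)   <
    [0,2] S   >
      [0,1] S/(S\N)   >T
        [0,1] "in" : N
      [1,2] "quickly" : S\N
    [2,3] "today" : (S/(NP\S))\S
  [3,5] NP\S   >
    [3,4] "every" : (NP\S)/PP
    [4,5] "under" : PP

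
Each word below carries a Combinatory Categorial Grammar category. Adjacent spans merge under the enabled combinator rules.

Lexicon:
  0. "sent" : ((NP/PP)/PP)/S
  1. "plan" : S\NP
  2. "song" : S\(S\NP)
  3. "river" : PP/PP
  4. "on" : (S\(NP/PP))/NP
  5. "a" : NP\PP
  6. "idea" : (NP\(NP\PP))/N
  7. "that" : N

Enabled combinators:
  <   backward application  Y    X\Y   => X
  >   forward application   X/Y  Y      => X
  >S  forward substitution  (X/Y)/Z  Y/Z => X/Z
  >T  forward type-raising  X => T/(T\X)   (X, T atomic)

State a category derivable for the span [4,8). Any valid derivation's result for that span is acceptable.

S\(NP/PP)

[0,8] S   <
  [0,4] NP/PP   >S
    [0,3] (NP/PP)/PP   >
      [0,1] "sent" : ((NP/PP)/PP)/S
      [1,3] S   <
        [1,2] "plan" : S\NP
        [2,3] "song" : S\(S\NP)
    [3,4] "river" : PP/PP
  [4,8] S\(NP/PP)   >
    [4,5] "on" : (S\(NP/PP))/NP
    [5,8] NP   <
      [5,6] "a" : NP\PP
      [6,8] NP\(NP\PP)   >
        [6,7] "idea" : (NP\(NP\PP))/N
        [7,8] "that" : N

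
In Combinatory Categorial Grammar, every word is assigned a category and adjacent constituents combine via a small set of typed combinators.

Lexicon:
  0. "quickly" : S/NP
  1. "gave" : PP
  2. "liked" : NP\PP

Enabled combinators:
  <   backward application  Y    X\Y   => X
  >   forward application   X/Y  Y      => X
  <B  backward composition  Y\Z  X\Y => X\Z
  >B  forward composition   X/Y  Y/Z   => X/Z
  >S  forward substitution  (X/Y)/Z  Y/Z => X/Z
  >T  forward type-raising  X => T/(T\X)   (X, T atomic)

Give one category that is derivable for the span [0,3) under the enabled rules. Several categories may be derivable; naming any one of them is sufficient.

S

[0,3] S   >
  [0,1] "quickly" : S/NP
  [1,3] NP   <
    [1,2] "gave" : PP
    [2,3] "liked" : NP\PP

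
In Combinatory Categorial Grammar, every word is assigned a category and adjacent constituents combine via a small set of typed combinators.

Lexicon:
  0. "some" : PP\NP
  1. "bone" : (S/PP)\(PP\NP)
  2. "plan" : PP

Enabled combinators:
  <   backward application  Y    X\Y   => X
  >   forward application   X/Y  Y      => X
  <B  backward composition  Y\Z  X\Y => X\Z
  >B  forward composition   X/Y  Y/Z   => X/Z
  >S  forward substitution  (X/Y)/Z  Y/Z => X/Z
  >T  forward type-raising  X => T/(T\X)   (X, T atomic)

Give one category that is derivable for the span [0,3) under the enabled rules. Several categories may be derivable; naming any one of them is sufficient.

[0,3] S   >
  [0,2] S/PP   <
    [0,1] "some" : PP\NP
    [1,2] "bone" : (S/PP)\(PP\NP)
  [2,3] "plan" : PP

S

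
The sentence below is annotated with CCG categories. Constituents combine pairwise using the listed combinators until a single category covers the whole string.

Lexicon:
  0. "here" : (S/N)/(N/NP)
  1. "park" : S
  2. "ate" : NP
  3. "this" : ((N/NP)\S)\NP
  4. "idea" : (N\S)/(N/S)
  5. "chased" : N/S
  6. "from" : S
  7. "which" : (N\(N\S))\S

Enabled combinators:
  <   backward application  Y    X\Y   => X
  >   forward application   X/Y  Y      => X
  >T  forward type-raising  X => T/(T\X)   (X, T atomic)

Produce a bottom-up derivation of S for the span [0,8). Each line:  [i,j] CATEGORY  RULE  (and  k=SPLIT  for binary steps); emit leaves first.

[0,1] (S/N)/(N/NP)  lex  "here"
[1,2] S  lex  "park"
[2,3] NP  lex  "ate"
[3,4] ((N/NP)\S)\NP  lex  "this"
[2,4] (N/NP)\S  <  k=3
[1,4] N/NP  <  k=2
[0,4] S/N  >  k=1
[4,5] (N\S)/(N/S)  lex  "idea"
[5,6] N/S  lex  "chased"
[4,6] N\S  >  k=5
[6,7] S  lex  "from"
[7,8] (N\(N\S))\S  lex  "which"
[6,8] N\(N\S)  <  k=7
[4,8] N  <  k=6
[0,8] S  >  k=4

[0,8] S   >
  [0,4] S/N   >
    [0,1] "here" : (S/N)/(N/NP)
    [1,4] N/NP   <
      [1,2] "park" : S
      [2,4] (N/NP)\S   <
        [2,3] "ate" : NP
        [3,4] "this" : ((N/NP)\S)\NP
  [4,8] N   <
    [4,6] N\S   >
      [4,5] "idea" : (N\S)/(N/S)
      [5,6] "chased" : N/S
    [6,8] N\(N\S)   <
      [6,7] "from" : S
      [7,8] "which" : (N\(N\S))\S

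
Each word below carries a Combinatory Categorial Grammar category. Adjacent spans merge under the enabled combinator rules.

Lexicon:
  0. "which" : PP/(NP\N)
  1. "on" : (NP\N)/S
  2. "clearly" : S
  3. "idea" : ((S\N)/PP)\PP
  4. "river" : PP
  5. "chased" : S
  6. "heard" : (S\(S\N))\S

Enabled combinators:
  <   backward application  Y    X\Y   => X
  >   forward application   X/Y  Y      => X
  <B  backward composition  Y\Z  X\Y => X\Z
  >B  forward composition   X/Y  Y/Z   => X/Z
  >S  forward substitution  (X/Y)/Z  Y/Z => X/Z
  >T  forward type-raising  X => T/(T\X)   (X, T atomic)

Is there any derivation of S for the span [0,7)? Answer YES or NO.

[0,7] S   <
  [0,5] S\N   >
    [0,4] (S\N)/PP   <
      [0,3] PP   >
        [0,1] "which" : PP/(NP\N)
        [1,3] NP\N   >
          [1,2] "on" : (NP\N)/S
          [2,3] "clearly" : S
      [3,4] "idea" : ((S\N)/PP)\PP
    [4,5] "river" : PP
  [5,7] S\(S\N)   <
    [5,6] "chased" : S
    [6,7] "heard" : (S\(S\N))\S

YES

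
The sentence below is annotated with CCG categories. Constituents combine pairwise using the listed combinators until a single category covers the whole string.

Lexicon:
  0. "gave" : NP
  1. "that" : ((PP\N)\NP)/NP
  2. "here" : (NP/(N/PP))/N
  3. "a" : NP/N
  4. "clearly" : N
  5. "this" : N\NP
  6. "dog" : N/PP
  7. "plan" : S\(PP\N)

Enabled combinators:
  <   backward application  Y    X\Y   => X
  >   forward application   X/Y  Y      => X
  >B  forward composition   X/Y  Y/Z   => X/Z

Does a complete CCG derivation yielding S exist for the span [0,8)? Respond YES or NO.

YES

[0,8] S   <
  [0,7] PP\N   <
    [0,1] "gave" : NP
    [1,7] (PP\N)\NP   >
      [1,2] "that" : ((PP\N)\NP)/NP
      [2,7] NP   >
        [2,6] NP/(N/PP)   >
          [2,3] "here" : (NP/(N/PP))/N
          [3,6] N   <
            [3,5] NP   >
              [3,4] "a" : NP/N
              [4,5] "clearly" : N
            [5,6] "this" : N\NP
        [6,7] "dog" : N/PP
  [7,8] "plan" : S\(PP\N)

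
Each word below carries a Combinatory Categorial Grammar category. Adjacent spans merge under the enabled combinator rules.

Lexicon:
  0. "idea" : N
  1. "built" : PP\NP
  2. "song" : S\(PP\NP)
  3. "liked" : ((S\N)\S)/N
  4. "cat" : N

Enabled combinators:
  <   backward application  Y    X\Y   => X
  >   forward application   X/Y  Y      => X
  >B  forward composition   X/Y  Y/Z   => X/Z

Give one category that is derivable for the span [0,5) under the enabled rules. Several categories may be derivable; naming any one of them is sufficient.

[0,5] S   <
  [0,1] "idea" : N
  [1,5] S\N   <
    [1,3] S   <
      [1,2] "built" : PP\NP
      [2,3] "song" : S\(PP\NP)
    [3,5] (S\N)\S   >
      [3,4] "liked" : ((S\N)\S)/N
      [4,5] "cat" : N

S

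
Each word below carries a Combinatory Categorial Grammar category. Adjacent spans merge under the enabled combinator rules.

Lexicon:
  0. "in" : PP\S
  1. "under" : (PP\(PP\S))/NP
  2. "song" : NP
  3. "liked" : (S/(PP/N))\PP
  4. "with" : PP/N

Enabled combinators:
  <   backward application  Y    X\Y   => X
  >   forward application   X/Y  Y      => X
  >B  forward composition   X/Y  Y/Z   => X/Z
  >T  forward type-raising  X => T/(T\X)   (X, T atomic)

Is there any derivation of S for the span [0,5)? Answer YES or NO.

YES

[0,5] S   >
  [0,4] S/(PP/N)   <
    [0,3] PP   <
      [0,1] "in" : PP\S
      [1,3] PP\(PP\S)   >
        [1,2] "under" : (PP\(PP\S))/NP
        [2,3] "song" : NP
    [3,4] "liked" : (S/(PP/N))\PP
  [4,5] "with" : PP/N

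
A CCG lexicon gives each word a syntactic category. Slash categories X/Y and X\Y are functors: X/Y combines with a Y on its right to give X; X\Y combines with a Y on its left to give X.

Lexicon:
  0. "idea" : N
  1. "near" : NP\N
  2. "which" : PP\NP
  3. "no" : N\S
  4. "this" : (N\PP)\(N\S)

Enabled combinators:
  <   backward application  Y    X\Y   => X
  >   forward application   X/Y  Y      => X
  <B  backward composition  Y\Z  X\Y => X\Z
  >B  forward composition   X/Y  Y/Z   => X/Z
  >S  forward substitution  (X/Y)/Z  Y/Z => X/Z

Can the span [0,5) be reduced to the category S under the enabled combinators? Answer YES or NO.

NO

N NP\N PP\NP N\S (N\PP)\(N\S)
CKY chart[0,5] = {N}; S ∉ chart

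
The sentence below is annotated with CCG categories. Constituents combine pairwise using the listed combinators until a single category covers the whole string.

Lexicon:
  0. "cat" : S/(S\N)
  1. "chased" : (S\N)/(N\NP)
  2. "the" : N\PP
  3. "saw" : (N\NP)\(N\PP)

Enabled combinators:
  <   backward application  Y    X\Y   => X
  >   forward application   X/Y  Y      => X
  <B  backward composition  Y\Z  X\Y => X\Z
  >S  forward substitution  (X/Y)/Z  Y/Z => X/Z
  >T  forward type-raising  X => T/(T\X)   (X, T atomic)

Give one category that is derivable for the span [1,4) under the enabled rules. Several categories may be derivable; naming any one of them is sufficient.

S\N

[0,4] S   >
  [0,1] "cat" : S/(S\N)
  [1,4] S\N   >
    [1,2] "chased" : (S\N)/(N\NP)
    [2,4] N\NP   <
      [2,3] "the" : N\PP
      [3,4] "saw" : (N\NP)\(N\PP)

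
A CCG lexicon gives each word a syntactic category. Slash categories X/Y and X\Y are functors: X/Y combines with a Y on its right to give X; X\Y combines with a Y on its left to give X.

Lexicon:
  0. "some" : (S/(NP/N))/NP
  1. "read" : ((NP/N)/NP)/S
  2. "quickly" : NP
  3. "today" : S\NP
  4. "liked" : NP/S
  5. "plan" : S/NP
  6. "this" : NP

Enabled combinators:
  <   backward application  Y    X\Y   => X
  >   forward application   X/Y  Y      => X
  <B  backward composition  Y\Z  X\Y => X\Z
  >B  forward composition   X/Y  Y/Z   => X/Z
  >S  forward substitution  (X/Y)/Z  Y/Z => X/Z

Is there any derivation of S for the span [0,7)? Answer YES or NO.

[0,7] S   >
  [0,4] S/NP   >S
    [0,1] "some" : (S/(NP/N))/NP
    [1,4] (NP/N)/NP   >
      [1,2] "read" : ((NP/N)/NP)/S
      [2,4] S   <
        [2,3] "quickly" : NP
        [3,4] "today" : S\NP
  [4,7] NP   >
    [4,5] "liked" : NP/S
    [5,7] S   >
      [5,6] "plan" : S/NP
      [6,7] "this" : NP

YES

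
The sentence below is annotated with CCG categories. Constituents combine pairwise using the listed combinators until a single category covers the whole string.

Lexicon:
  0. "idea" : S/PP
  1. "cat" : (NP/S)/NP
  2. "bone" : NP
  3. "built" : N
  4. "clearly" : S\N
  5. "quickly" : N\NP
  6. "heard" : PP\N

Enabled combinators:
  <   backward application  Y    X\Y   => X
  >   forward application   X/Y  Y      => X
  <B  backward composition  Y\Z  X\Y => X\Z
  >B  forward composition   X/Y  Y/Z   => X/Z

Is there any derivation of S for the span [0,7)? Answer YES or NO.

YES

[0,7] S   >
  [0,1] "idea" : S/PP
  [1,7] PP   <
    [1,6] N   <
      [1,5] NP   >
        [1,3] NP/S   >
          [1,2] "cat" : (NP/S)/NP
          [2,3] "bone" : NP
        [3,5] S   <
          [3,4] "built" : N
          [4,5] "clearly" : S\N
      [5,6] "quickly" : N\NP
    [6,7] "heard" : PP\N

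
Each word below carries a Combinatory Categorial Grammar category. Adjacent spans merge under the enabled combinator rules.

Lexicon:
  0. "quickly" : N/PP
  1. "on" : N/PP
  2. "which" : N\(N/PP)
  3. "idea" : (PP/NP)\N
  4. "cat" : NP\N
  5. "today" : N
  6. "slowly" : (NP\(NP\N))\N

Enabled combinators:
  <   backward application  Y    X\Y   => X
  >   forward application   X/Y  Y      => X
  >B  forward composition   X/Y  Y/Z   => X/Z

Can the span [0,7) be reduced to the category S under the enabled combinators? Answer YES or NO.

N/PP N/PP N\(N/PP) (PP/NP)\N NP\N N (NP\(NP\N))\N
CKY chart[0,7] = {N}; S ∉ chart

NO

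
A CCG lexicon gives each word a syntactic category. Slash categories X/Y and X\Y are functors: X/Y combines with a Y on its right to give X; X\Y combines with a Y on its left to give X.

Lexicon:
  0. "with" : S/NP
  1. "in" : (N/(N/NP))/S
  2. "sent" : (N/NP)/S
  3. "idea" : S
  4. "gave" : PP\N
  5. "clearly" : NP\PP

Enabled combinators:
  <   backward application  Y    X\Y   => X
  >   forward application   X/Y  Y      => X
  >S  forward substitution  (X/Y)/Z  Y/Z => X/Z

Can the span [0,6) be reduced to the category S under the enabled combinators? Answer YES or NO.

YES

[0,6] S   >
  [0,1] "with" : S/NP
  [1,6] NP   <
    [1,5] PP   <
      [1,4] N   >
        [1,3] N/S   >S
          [1,2] "in" : (N/(N/NP))/S
          [2,3] "sent" : (N/NP)/S
        [3,4] "idea" : S
      [4,5] "gave" : PP\N
    [5,6] "clearly" : NP\PP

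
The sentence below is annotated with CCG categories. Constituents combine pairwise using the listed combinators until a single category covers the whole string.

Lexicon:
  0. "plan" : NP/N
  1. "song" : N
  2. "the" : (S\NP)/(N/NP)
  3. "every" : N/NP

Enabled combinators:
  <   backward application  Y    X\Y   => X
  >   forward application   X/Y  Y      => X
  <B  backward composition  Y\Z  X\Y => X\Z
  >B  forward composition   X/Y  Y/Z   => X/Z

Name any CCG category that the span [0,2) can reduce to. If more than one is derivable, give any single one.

NP

[0,4] S   <
  [0,2] NP   >
    [0,1] "plan" : NP/N
    [1,2] "song" : N
  [2,4] S\NP   >
    [2,3] "the" : (S\NP)/(N/NP)
    [3,4] "every" : N/NP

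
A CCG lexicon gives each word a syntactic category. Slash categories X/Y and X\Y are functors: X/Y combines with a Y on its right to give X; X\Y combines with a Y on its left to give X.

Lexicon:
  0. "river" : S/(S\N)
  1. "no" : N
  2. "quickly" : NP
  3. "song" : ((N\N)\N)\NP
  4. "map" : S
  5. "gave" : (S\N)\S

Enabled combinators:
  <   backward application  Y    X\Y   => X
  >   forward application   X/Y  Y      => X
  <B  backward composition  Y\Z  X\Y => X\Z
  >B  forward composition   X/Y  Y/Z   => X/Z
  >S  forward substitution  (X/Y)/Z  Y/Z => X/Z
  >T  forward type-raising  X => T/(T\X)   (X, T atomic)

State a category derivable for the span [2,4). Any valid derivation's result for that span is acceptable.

[0,6] S   >
  [0,1] "river" : S/(S\N)
  [1,6] S\N   <B
    [1,4] N\N   <
      [1,2] "no" : N
      [2,4] (N\N)\N   <
        [2,3] "quickly" : NP
        [3,4] "song" : ((N\N)\N)\NP
    [4,6] S\N   <
      [4,5] "map" : S
      [5,6] "gave" : (S\N)\S

(N\N)\N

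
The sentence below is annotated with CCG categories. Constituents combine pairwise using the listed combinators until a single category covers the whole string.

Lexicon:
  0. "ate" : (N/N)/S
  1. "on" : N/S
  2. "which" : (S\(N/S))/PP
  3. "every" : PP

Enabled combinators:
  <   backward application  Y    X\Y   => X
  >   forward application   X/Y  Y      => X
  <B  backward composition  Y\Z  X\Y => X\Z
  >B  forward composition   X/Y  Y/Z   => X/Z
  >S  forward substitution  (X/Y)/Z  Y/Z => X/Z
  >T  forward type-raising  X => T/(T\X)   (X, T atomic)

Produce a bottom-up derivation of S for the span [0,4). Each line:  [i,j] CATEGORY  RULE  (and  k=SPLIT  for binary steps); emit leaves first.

[0,4] S   <
  [0,2] N/S   >S
    [0,1] "ate" : (N/N)/S
    [1,2] "on" : N/S
  [2,4] S\(N/S)   >
    [2,3] "which" : (S\(N/S))/PP
    [3,4] "every" : PP

[0,1] (N/N)/S  lex  "ate"
[1,2] N/S  lex  "on"
[0,2] N/S  >S  k=1
[2,3] (S\(N/S))/PP  lex  "which"
[3,4] PP  lex  "every"
[2,4] S\(N/S)  >  k=3
[0,4] S  <  k=2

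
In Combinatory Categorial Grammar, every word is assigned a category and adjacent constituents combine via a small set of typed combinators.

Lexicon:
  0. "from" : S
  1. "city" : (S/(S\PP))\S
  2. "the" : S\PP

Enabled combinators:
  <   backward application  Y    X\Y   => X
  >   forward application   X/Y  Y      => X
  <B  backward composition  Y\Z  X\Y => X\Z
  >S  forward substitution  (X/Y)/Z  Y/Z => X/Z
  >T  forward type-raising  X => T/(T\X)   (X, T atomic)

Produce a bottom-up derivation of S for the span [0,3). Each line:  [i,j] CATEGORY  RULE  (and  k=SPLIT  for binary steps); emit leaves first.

[0,1] S  lex  "from"
[1,2] (S/(S\PP))\S  lex  "city"
[0,2] S/(S\PP)  <  k=1
[2,3] S\PP  lex  "the"
[0,3] S  >  k=2

[0,3] S   >
  [0,2] S/(S\PP)   <
    [0,1] "from" : S
    [1,2] "city" : (S/(S\PP))\S
  [2,3] "the" : S\PP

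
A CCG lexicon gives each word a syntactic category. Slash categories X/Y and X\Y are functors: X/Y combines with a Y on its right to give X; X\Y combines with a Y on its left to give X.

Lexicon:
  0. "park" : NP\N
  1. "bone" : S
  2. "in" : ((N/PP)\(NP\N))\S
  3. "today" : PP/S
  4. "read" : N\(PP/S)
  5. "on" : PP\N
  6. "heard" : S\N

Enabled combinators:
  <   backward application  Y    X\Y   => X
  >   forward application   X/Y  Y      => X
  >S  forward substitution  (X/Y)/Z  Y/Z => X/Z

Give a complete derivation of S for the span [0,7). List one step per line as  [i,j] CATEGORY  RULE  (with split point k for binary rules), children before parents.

[0,1] NP\N  lex  "park"
[1,2] S  lex  "bone"
[2,3] ((N/PP)\(NP\N))\S  lex  "in"
[1,3] (N/PP)\(NP\N)  <  k=2
[0,3] N/PP  <  k=1
[3,4] PP/S  lex  "today"
[4,5] N\(PP/S)  lex  "read"
[3,5] N  <  k=4
[5,6] PP\N  lex  "on"
[3,6] PP  <  k=5
[0,6] N  >  k=3
[6,7] S\N  lex  "heard"
[0,7] S  <  k=6

[0,7] S   <
  [0,6] N   >
    [0,3] N/PP   <
      [0,1] "park" : NP\N
      [1,3] (N/PP)\(NP\N)   <
        [1,2] "bone" : S
        [2,3] "in" : ((N/PP)\(NP\N))\S
    [3,6] PP   <
      [3,5] N   <
        [3,4] "today" : PP/S
        [4,5] "read" : N\(PP/S)
      [5,6] "on" : PP\N
  [6,7] "heard" : S\N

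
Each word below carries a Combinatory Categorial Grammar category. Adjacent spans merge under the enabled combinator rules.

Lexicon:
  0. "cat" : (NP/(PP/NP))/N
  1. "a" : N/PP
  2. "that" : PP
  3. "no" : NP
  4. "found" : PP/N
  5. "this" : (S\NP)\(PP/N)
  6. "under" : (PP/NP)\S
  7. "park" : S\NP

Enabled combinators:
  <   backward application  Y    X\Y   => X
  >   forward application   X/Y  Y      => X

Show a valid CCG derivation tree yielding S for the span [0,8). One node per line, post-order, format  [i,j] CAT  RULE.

[0,8] S   <
  [0,7] NP   >
    [0,3] NP/(PP/NP)   >
      [0,1] "cat" : (NP/(PP/NP))/N
      [1,3] N   >
        [1,2] "a" : N/PP
        [2,3] "that" : PP
    [3,7] PP/NP   <
      [3,6] S   <
        [3,4] "no" : NP
        [4,6] S\NP   <
          [4,5] "found" : PP/N
          [5,6] "this" : (S\NP)\(PP/N)
      [6,7] "under" : (PP/NP)\S
  [7,8] "park" : S\NP

[0,1] (NP/(PP/NP))/N  lex  "cat"
[1,2] N/PP  lex  "a"
[2,3] PP  lex  "that"
[1,3] N  >  k=2
[0,3] NP/(PP/NP)  >  k=1
[3,4] NP  lex  "no"
[4,5] PP/N  lex  "found"
[5,6] (S\NP)\(PP/N)  lex  "this"
[4,6] S\NP  <  k=5
[3,6] S  <  k=4
[6,7] (PP/NP)\S  lex  "under"
[3,7] PP/NP  <  k=6
[0,7] NP  >  k=3
[7,8] S\NP  lex  "park"
[0,8] S  <  k=7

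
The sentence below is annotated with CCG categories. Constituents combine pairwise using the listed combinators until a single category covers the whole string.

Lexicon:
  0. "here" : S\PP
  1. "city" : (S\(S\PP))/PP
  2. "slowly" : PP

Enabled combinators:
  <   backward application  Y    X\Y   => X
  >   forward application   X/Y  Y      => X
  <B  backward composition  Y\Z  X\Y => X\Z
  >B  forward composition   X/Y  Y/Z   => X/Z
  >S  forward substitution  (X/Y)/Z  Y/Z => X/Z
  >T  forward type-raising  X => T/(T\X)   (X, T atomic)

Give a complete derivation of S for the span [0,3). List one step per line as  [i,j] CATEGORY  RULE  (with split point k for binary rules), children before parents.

[0,1] S\PP  lex  "here"
[1,2] (S\(S\PP))/PP  lex  "city"
[2,3] PP  lex  "slowly"
[1,3] S\(S\PP)  >  k=2
[0,3] S  <  k=1

[0,3] S   <
  [0,1] "here" : S\PP
  [1,3] S\(S\PP)   >
    [1,2] "city" : (S\(S\PP))/PP
    [2,3] "slowly" : PP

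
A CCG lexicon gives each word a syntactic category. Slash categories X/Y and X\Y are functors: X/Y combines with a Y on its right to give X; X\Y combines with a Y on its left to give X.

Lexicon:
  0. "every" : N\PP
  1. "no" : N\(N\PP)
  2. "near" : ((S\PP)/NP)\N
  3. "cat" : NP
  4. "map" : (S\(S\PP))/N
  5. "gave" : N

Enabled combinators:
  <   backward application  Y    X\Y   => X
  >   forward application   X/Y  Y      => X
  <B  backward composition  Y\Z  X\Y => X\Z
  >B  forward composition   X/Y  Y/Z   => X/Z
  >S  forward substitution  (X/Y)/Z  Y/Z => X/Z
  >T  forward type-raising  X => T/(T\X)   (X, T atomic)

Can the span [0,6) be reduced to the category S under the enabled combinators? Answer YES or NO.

YES

[0,6] S   <
  [0,4] S\PP   >
    [0,3] (S\PP)/NP   <
      [0,2] N   <
        [0,1] "every" : N\PP
        [1,2] "no" : N\(N\PP)
      [2,3] "near" : ((S\PP)/NP)\N
    [3,4] "cat" : NP
  [4,6] S\(S\PP)   >
    [4,5] "map" : (S\(S\PP))/N
    [5,6] "gave" : N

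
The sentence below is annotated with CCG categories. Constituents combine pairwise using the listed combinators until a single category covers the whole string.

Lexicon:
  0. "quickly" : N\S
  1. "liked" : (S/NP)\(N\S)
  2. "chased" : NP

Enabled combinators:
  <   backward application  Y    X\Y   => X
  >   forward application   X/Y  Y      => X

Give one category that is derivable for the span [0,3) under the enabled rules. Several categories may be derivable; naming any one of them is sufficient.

[0,3] S   >
  [0,2] S/NP   <
    [0,1] "quickly" : N\S
    [1,2] "liked" : (S/NP)\(N\S)
  [2,3] "chased" : NP

S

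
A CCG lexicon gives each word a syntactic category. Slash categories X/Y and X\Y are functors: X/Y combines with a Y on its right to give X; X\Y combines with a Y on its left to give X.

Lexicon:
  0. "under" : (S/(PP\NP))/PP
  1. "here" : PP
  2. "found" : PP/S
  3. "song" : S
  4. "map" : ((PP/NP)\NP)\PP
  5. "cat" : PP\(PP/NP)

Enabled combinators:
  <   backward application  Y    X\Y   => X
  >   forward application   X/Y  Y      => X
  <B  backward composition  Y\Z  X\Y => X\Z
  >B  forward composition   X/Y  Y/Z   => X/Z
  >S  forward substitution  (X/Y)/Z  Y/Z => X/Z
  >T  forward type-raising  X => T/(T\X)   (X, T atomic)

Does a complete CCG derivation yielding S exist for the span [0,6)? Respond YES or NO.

YES

[0,6] S   >
  [0,2] S/(PP\NP)   >
    [0,1] "under" : (S/(PP\NP))/PP
    [1,2] "here" : PP
  [2,6] PP\NP   <B
    [2,5] (PP/NP)\NP   <
      [2,4] PP   >
        [2,3] "found" : PP/S
        [3,4] "song" : S
      [4,5] "map" : ((PP/NP)\NP)\PP
    [5,6] "cat" : PP\(PP/NP)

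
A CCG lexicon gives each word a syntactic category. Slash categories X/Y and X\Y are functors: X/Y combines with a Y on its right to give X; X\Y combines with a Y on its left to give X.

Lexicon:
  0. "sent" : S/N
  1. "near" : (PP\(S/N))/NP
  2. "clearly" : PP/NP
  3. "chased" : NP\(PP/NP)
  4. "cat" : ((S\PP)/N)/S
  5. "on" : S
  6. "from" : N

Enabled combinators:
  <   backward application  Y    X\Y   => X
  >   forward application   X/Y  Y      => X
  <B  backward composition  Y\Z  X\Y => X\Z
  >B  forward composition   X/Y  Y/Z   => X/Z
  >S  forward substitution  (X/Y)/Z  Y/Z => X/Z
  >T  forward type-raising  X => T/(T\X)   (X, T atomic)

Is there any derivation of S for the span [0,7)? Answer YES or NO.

YES

[0,7] S   <
  [0,4] PP   <
    [0,1] "sent" : S/N
    [1,4] PP\(S/N)   >
      [1,2] "near" : (PP\(S/N))/NP
      [2,4] NP   <
        [2,3] "clearly" : PP/NP
        [3,4] "chased" : NP\(PP/NP)
  [4,7] S\PP   >
    [4,6] (S\PP)/N   >
      [4,5] "cat" : ((S\PP)/N)/S
      [5,6] "on" : S
    [6,7] "from" : N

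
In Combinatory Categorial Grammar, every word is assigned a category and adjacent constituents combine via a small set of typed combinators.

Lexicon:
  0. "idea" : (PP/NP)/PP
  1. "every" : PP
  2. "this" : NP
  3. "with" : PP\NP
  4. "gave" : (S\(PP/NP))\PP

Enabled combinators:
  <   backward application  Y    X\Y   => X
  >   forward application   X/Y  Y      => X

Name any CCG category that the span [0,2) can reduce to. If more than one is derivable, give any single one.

PP/NP

[0,5] S   <
  [0,2] PP/NP   >
    [0,1] "idea" : (PP/NP)/PP
    [1,2] "every" : PP
  [2,5] S\(PP/NP)   <
    [2,4] PP   <
      [2,3] "this" : NP
      [3,4] "with" : PP\NP
    [4,5] "gave" : (S\(PP/NP))\PP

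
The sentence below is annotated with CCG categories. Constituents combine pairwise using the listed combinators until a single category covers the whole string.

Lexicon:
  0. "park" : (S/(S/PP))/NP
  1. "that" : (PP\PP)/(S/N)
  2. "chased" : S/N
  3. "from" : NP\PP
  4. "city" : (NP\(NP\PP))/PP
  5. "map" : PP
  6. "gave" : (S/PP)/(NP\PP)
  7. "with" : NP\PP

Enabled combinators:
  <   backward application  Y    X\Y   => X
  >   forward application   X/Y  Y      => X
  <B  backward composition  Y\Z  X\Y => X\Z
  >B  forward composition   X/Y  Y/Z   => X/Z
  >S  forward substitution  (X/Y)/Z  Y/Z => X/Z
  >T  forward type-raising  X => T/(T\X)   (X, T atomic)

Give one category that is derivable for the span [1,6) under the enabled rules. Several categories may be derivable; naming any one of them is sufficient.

[0,8] S   >
  [0,6] S/(S/PP)   >
    [0,1] "park" : (S/(S/PP))/NP
    [1,6] NP   <
      [1,4] NP\PP   <B
        [1,3] PP\PP   >
          [1,2] "that" : (PP\PP)/(S/N)
          [2,3] "chased" : S/N
        [3,4] "from" : NP\PP
      [4,6] NP\(NP\PP)   >
        [4,5] "city" : (NP\(NP\PP))/PP
        [5,6] "map" : PP
  [6,8] S/PP   >
    [6,7] "gave" : (S/PP)/(NP\PP)
    [7,8] "with" : NP\PP

NP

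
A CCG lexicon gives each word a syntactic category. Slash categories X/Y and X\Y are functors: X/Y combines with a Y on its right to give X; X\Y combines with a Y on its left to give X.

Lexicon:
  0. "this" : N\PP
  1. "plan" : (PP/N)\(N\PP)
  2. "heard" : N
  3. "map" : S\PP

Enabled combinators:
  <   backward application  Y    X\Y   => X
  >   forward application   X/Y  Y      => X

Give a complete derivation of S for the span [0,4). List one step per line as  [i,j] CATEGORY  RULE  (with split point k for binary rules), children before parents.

[0,1] N\PP  lex  "this"
[1,2] (PP/N)\(N\PP)  lex  "plan"
[0,2] PP/N  <  k=1
[2,3] N  lex  "heard"
[0,3] PP  >  k=2
[3,4] S\PP  lex  "map"
[0,4] S  <  k=3

[0,4] S   <
  [0,3] PP   >
    [0,2] PP/N   <
      [0,1] "this" : N\PP
      [1,2] "plan" : (PP/N)\(N\PP)
    [2,3] "heard" : N
  [3,4] "map" : S\PP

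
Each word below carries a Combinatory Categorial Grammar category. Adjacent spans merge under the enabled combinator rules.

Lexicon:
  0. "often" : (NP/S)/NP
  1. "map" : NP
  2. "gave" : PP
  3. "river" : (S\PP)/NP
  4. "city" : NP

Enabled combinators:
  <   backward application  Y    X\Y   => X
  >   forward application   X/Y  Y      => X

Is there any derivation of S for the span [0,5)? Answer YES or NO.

NO

(NP/S)/NP NP PP (S\PP)/NP NP
CKY chart[0,5] = {NP}; S ∉ chart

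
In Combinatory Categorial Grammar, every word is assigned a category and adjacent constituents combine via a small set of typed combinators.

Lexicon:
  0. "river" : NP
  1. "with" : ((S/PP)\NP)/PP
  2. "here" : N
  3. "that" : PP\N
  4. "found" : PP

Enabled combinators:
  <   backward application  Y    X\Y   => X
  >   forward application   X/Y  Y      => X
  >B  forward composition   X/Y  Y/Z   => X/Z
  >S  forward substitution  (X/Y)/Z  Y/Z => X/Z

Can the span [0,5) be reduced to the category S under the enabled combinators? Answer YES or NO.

[0,5] S   >
  [0,4] S/PP   <
    [0,1] "river" : NP
    [1,4] (S/PP)\NP   >
      [1,2] "with" : ((S/PP)\NP)/PP
      [2,4] PP   <
        [2,3] "here" : N
        [3,4] "that" : PP\N
  [4,5] "found" : PP

YES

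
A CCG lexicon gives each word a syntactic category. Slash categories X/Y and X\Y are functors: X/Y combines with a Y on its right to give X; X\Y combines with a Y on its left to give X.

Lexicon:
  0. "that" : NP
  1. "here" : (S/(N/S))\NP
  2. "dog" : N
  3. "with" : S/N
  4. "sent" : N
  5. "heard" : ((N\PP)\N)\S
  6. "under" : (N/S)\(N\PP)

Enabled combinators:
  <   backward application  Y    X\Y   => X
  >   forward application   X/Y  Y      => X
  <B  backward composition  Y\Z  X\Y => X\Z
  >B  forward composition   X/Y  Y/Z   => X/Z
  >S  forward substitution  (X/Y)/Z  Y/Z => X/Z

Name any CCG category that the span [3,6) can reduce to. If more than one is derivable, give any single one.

[0,7] S   >
  [0,2] S/(N/S)   <
    [0,1] "that" : NP
    [1,2] "here" : (S/(N/S))\NP
  [2,7] N/S   <
    [2,6] N\PP   <
      [2,3] "dog" : N
      [3,6] (N\PP)\N   <
        [3,5] S   >
          [3,4] "with" : S/N
          [4,5] "sent" : N
        [5,6] "heard" : ((N\PP)\N)\S
    [6,7] "under" : (N/S)\(N\PP)

(N\PP)\N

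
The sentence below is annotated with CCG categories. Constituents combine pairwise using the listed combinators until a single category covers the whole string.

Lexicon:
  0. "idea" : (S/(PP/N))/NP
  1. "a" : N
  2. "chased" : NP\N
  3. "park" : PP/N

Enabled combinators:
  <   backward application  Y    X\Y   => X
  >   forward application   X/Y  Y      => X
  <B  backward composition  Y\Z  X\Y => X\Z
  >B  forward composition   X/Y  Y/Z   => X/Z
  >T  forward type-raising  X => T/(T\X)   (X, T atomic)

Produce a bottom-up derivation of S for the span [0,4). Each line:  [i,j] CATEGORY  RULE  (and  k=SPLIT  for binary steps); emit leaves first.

[0,4] S   >
  [0,3] S/(PP/N)   >
    [0,1] "idea" : (S/(PP/N))/NP
    [1,3] NP   <
      [1,2] "a" : N
      [2,3] "chased" : NP\N
  [3,4] "park" : PP/N

[0,1] (S/(PP/N))/NP  lex  "idea"
[1,2] N  lex  "a"
[2,3] NP\N  lex  "chased"
[1,3] NP  <  k=2
[0,3] S/(PP/N)  >  k=1
[3,4] PP/N  lex  "park"
[0,4] S  >  k=3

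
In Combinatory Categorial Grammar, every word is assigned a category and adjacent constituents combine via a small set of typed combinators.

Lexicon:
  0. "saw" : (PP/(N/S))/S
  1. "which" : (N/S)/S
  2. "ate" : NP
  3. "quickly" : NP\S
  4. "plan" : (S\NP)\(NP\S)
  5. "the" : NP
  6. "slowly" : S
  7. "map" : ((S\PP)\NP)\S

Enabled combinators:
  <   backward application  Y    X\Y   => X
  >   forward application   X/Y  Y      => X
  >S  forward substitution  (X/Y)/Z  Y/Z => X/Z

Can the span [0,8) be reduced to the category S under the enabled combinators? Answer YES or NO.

YES

[0,8] S   <
  [0,5] PP   >
    [0,2] PP/S   >S
      [0,1] "saw" : (PP/(N/S))/S
      [1,2] "which" : (N/S)/S
    [2,5] S   <
      [2,3] "ate" : NP
      [3,5] S\NP   <
        [3,4] "quickly" : NP\S
        [4,5] "plan" : (S\NP)\(NP\S)
  [5,8] S\PP   <
    [5,6] "the" : NP
    [6,8] (S\PP)\NP   <
      [6,7] "slowly" : S
      [7,8] "map" : ((S\PP)\NP)\S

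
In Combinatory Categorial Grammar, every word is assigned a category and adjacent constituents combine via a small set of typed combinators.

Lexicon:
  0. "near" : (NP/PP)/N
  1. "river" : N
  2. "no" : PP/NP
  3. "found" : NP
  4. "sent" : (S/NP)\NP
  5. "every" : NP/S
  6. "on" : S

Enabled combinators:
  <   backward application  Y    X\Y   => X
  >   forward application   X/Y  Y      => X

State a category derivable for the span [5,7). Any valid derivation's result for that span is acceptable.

NP

[0,7] S   >
  [0,5] S/NP   <
    [0,4] NP   >
      [0,2] NP/PP   >
        [0,1] "near" : (NP/PP)/N
        [1,2] "river" : N
      [2,4] PP   >
        [2,3] "no" : PP/NP
        [3,4] "found" : NP
    [4,5] "sent" : (S/NP)\NP
  [5,7] NP   >
    [5,6] "every" : NP/S
    [6,7] "on" : S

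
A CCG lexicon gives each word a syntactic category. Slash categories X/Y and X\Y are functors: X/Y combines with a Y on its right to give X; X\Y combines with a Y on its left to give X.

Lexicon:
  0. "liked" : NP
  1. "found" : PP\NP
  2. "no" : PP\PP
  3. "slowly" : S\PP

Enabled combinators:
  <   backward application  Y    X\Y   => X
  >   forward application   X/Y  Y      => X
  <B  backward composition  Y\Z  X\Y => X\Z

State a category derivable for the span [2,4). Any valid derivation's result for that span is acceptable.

[0,4] S   <
  [0,1] "liked" : NP
  [1,4] S\NP   <B
    [1,2] "found" : PP\NP
    [2,4] S\PP   <B
      [2,3] "no" : PP\PP
      [3,4] "slowly" : S\PP

S\PP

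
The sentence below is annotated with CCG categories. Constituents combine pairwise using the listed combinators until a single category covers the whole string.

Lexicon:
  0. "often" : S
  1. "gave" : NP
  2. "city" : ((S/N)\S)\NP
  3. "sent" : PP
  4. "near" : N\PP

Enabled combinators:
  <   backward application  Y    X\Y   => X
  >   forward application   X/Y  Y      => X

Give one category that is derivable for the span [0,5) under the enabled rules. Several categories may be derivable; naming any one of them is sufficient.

S

[0,5] S   >
  [0,3] S/N   <
    [0,1] "often" : S
    [1,3] (S/N)\S   <
      [1,2] "gave" : NP
      [2,3] "city" : ((S/N)\S)\NP
  [3,5] N   <
    [3,4] "sent" : PP
    [4,5] "near" : N\PP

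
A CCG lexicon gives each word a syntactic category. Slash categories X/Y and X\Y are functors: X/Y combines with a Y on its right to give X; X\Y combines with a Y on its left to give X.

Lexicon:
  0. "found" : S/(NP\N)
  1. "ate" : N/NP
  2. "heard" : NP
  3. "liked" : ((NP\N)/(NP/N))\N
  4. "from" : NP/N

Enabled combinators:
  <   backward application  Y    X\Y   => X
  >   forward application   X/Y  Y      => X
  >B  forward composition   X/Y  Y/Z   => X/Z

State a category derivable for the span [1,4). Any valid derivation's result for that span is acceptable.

(NP\N)/(NP/N)

[0,5] S   >
  [0,1] "found" : S/(NP\N)
  [1,5] NP\N   >
    [1,4] (NP\N)/(NP/N)   <
      [1,3] N   >
        [1,2] "ate" : N/NP
        [2,3] "heard" : NP
      [3,4] "liked" : ((NP\N)/(NP/N))\N
    [4,5] "from" : NP/N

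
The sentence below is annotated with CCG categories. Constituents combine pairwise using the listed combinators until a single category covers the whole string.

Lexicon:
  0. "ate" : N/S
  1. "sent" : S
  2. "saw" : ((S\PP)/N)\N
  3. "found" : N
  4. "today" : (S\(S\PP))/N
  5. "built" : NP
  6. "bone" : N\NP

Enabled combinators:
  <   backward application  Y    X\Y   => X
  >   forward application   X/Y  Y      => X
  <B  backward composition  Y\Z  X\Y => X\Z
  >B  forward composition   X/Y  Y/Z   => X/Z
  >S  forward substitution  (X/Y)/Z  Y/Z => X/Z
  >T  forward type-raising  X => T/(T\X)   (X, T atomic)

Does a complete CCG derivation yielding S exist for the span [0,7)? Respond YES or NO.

YES

[0,7] S   <
  [0,4] S\PP   >
    [0,3] (S\PP)/N   <
      [0,2] N   >
        [0,1] "ate" : N/S
        [1,2] "sent" : S
      [2,3] "saw" : ((S\PP)/N)\N
    [3,4] "found" : N
  [4,7] S\(S\PP)   >
    [4,5] "today" : (S\(S\PP))/N
    [5,7] N   >
      [5,6] N/(N\NP)   >T
        [5,6] "built" : NP
      [6,7] "bone" : N\NP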